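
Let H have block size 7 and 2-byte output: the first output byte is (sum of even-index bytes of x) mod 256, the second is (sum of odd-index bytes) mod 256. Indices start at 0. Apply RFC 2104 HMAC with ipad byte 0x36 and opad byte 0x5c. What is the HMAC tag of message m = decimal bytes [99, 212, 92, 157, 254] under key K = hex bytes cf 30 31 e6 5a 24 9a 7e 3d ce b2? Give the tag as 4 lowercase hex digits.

Key hex bytes cf 30 31 e6 5a 24 9a 7e 3d ce b2 is 11 bytes > B = 7, so hash it first: H(key) = e3 86, then zero-pad to 7 bytes: K' = e3 86 00 00 00 00 00.
K' ⊕ ipad = d5 b0 36 36 36 36 36.  K' ⊕ opad = bf da 5c 5c 5c 5c 5c.
Inner input = (K'⊕ipad) ∥ m = d5 b0 36 36 36 36 36 ∥ 63 d4 5c 9d fe.
Inner hash: even-index sum = 744 mod 256 = 232; odd-index sum = 729 mod 256 = 217 → e8 d9.
Outer input = (K'⊕opad) ∥ inner = bf da 5c 5c 5c 5c 5c ∥ e8 d9.
Outer hash (tag): even-index sum = 684 mod 256 = 172; odd-index sum = 634 mod 256 = 122 → ac 7a.

ac7a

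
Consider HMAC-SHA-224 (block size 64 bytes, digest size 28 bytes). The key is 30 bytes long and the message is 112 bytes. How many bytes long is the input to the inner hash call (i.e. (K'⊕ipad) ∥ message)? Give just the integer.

176

Key is 30 ≤ 64 bytes, zero-padded: |K'| = 64.
Inner input = (K'⊕ipad) ∥ m → 64 + 112 = 176 bytes.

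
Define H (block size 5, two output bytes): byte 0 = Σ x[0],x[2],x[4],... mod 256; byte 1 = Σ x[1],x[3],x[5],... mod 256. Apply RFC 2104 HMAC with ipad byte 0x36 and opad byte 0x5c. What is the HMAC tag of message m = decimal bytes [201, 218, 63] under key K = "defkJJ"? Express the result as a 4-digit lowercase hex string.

6a0a

Key "defkJJ" = 64 65 66 6b 4a 4a is 6 bytes > B = 5, so hash it first: H(key) = 14 1a, then zero-pad to 5 bytes: K' = 14 1a 00 00 00.
K' ⊕ ipad = 22 2c 36 36 36.  K' ⊕ opad = 48 46 5c 5c 5c.
Inner input = (K'⊕ipad) ∥ m = 22 2c 36 36 36 ∥ c9 da 3f.
Inner hash: even-index sum = 360 mod 256 = 104; odd-index sum = 362 mod 256 = 106 → 68 6a.
Outer input = (K'⊕opad) ∥ inner = 48 46 5c 5c 5c ∥ 68 6a.
Outer hash (tag): even-index sum = 362 mod 256 = 106; odd-index sum = 266 mod 256 = 10 → 6a 0a.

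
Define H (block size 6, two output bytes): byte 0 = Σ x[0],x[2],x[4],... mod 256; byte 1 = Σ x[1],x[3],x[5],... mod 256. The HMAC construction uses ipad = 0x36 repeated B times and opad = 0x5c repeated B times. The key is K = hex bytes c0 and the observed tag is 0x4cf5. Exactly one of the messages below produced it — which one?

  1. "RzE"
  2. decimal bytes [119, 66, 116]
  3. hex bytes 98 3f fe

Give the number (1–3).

Key hex bytes c0 is 1 byte ≤ B = 6; zero-pad to 6 bytes: K' = c0 00 00 00 00 00.
K' ⊕ ipad = f6 36 36 36 36 36; K' ⊕ opad = 9c 5c 5c 5c 5c 5c.
m1: inner = H(f6 36 36 36 36 36 52 7a 45) = f9 1c; tag = H(9c 5c 5c 5c 5c 5c f9 1c) = 4d30
m2: inner = H(f6 36 36 36 36 36 77 42 74) = 4d e4; tag = H(9c 5c 5c 5c 5c 5c 4d e4) = a1f8
m3: inner = H(f6 36 36 36 36 36 98 3f fe) = f8 e1; tag = H(9c 5c 5c 5c 5c 5c f8 e1) = 4cf5 ← matches

3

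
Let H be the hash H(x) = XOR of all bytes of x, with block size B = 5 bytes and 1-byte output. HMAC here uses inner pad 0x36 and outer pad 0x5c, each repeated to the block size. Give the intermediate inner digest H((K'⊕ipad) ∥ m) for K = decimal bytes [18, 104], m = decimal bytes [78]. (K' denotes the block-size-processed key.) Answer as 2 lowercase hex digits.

Key decimal bytes [18, 104] = 12 68 is 2 bytes ≤ B = 5; zero-pad to 5 bytes: K' = 12 68 00 00 00.
K' ⊕ ipad = 24 5e 36 36 36.
Inner input = 24 5e 36 36 36 ∥ 4e.
Inner hash: XOR 24⊕5e⊕36⊕36⊕36⊕4e = 02.

02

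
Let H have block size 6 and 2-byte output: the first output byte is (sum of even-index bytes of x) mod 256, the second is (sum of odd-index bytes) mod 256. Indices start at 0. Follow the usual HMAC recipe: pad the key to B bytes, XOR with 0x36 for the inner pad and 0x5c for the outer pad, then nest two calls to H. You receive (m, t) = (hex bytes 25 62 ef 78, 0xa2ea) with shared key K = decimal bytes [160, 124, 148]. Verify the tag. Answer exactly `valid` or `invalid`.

Key decimal bytes [160, 124, 148] = a0 7c 94 is 3 bytes ≤ B = 6; zero-pad to 6 bytes: K' = a0 7c 94 00 00 00.
K' ⊕ ipad = 96 4a a2 36 36 36; K' ⊕ opad = fc 20 c8 5c 5c 5c.
Inner hash: even-index sum = 642 mod 256 = 130; odd-index sum = 400 mod 256 = 144 → 82 90.
Outer hash (recomputed tag): even-index sum = 674 mod 256 = 162; odd-index sum = 360 mod 256 = 104 → a2 68.
Recomputed tag = a268; claimed = a2ea → mismatch.

invalid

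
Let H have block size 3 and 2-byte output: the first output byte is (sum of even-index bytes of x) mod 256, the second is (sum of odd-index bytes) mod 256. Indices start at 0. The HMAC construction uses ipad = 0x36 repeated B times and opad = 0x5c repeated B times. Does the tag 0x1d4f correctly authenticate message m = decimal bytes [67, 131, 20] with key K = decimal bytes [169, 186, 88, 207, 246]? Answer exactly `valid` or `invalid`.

valid

Key decimal bytes [169, 186, 88, 207, 246] = a9 ba 58 cf f6 is 5 bytes > B = 3, so hash it first: H(key) = f7 89, then zero-pad to 3 bytes: K' = f7 89 00.
K' ⊕ ipad = c1 bf 36; K' ⊕ opad = ab d5 5c.
Inner hash: even-index sum = 378 mod 256 = 122; odd-index sum = 278 mod 256 = 22 → 7a 16.
Outer hash (recomputed tag): even-index sum = 285 mod 256 = 29; odd-index sum = 335 mod 256 = 79 → 1d 4f.
Recomputed tag = 1d4f; claimed = 1d4f → match.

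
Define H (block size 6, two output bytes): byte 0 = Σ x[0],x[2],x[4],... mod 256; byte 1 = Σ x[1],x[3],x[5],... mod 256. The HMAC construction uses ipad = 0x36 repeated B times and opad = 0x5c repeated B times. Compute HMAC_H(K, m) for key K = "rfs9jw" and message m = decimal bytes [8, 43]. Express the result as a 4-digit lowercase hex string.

8095

Key "rfs9jw" = 72 66 73 39 6a 77 is exactly B = 6 bytes: K' = 72 66 73 39 6a 77.
K' ⊕ ipad = 44 50 45 0f 5c 41.  K' ⊕ opad = 2e 3a 2f 65 36 2b.
Inner input = (K'⊕ipad) ∥ m = 44 50 45 0f 5c 41 ∥ 08 2b.
Inner hash: even-index sum = 237 mod 256 = 237; odd-index sum = 203 mod 256 = 203 → ed cb.
Outer input = (K'⊕opad) ∥ inner = 2e 3a 2f 65 36 2b ∥ ed cb.
Outer hash (tag): even-index sum = 384 mod 256 = 128; odd-index sum = 405 mod 256 = 149 → 80 95.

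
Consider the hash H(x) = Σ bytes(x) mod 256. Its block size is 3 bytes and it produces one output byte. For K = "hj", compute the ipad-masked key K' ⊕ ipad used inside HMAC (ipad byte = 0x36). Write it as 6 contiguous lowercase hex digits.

Key "hj" = 68 6a is 2 bytes ≤ B = 3; zero-pad to 3 bytes: K' = 68 6a 00.
XOR each byte with 0x36: 68⊕36=5e, 6a⊕36=5c, 00⊕36=36.

5e5c36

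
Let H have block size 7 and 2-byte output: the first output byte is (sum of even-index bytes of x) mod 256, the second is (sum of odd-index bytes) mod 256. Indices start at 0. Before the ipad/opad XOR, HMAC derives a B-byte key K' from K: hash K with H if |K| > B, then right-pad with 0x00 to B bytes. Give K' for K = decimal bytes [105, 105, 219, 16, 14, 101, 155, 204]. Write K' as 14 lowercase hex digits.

|K| = 8 > B = 7, so first hash the key.
H(K): even-index sum = 493 mod 256 = 237; odd-index sum = 426 mod 256 = 170 → ed aa.
Zero-pad H(K) = ed aa to 7 bytes: K' = ed aa 00 00 00 00 00.

edaa0000000000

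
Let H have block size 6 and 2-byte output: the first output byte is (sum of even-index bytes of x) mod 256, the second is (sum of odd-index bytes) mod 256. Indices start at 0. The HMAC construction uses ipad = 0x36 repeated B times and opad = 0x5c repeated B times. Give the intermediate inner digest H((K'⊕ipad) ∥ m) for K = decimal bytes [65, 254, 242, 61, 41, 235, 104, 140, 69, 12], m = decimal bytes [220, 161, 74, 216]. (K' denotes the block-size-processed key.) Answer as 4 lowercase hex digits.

d16d

Key decimal bytes [65, 254, 242, 61, 41, 235, 104, 140, 69, 12] = 41 fe f2 3d 29 eb 68 8c 45 0c is 10 bytes > B = 6, so hash it first: H(key) = 09 be, then zero-pad to 6 bytes: K' = 09 be 00 00 00 00.
K' ⊕ ipad = 3f 88 36 36 36 36.
Inner input = 3f 88 36 36 36 36 ∥ dc a1 4a d8.
Inner hash: even-index sum = 465 mod 256 = 209; odd-index sum = 621 mod 256 = 109 → d1 6d.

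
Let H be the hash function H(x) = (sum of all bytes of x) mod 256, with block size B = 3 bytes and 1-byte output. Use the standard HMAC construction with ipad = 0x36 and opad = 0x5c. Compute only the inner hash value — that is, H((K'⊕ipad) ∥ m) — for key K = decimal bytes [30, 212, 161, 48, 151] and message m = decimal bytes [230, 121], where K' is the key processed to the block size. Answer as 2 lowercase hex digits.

Key decimal bytes [30, 212, 161, 48, 151] = 1e d4 a1 30 97 is 5 bytes > B = 3, so hash it first: H(key) = 5a, then zero-pad to 3 bytes: K' = 5a 00 00.
K' ⊕ ipad = 6c 36 36.
Inner input = 6c 36 36 ∥ e6 79.
Inner hash: sum = 108+54+54+230+121 = 567; mod 256 = 55 → 37.

37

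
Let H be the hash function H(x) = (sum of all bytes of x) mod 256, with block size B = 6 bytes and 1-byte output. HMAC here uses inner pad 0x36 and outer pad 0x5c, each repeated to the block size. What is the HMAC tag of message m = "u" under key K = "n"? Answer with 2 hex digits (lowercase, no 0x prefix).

Key "n" = 6e is 1 byte ≤ B = 6; zero-pad to 6 bytes: K' = 6e 00 00 00 00 00.
K' ⊕ ipad = 58 36 36 36 36 36.  K' ⊕ opad = 32 5c 5c 5c 5c 5c.
Inner input = (K'⊕ipad) ∥ m = 58 36 36 36 36 36 ∥ 75.
Inner hash: sum = 88+54+54+54+54+54+117 = 475; mod 256 = 219 → db.
Outer input = (K'⊕opad) ∥ inner = 32 5c 5c 5c 5c 5c ∥ db.
Outer hash (tag): sum = 50+92+92+92+92+92+219 = 729; mod 256 = 217 → d9.

d9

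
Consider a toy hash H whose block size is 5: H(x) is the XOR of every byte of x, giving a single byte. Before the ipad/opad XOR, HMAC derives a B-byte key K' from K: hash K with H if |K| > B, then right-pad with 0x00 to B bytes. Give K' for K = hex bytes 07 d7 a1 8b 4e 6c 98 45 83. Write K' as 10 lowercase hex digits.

|K| = 9 > B = 5, so first hash the key.
H(K): XOR 07⊕d7⊕a1⊕8b⊕4e⊕6c⊕98⊕45⊕83 = 86.
Zero-pad H(K) = 86 to 5 bytes: K' = 86 00 00 00 00.

8600000000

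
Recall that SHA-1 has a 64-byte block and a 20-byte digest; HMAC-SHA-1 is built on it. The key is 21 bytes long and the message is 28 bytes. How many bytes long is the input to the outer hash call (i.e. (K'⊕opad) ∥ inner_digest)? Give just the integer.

84

Key is 21 ≤ 64 bytes, zero-padded: |K'| = 64.
Outer input = (K'⊕opad) ∥ H(inner) → 64 + 20 = 84 bytes.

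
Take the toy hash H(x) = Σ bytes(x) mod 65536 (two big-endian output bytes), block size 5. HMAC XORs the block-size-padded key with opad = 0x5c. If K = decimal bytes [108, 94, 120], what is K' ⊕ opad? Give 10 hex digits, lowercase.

Key decimal bytes [108, 94, 120] = 6c 5e 78 is 3 bytes ≤ B = 5; zero-pad to 5 bytes: K' = 6c 5e 78 00 00.
XOR each byte with 0x5c: 6c⊕5c=30, 5e⊕5c=02, 78⊕5c=24, 00⊕5c=5c, 00⊕5c=5c.

3002245c5c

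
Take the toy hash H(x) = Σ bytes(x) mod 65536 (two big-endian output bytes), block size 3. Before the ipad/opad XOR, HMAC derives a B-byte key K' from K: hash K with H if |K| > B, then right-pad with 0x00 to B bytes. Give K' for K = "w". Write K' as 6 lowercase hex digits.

Key "w" = 77 is 1 byte ≤ B = 3; zero-pad to 3 bytes: K' = 77 00 00.

770000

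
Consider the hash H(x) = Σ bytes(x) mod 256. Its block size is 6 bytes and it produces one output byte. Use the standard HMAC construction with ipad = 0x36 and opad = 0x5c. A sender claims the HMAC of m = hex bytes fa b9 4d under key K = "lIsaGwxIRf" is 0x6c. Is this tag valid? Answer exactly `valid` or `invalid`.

valid

Key "lIsaGwxIRf" = 6c 49 73 61 47 77 78 49 52 66 is 10 bytes > B = 6, so hash it first: H(key) = c0, then zero-pad to 6 bytes: K' = c0 00 00 00 00 00.
K' ⊕ ipad = f6 36 36 36 36 36; K' ⊕ opad = 9c 5c 5c 5c 5c 5c.
Inner hash: sum = 246+54+54+54+54+54+250+185+77 = 1028; mod 256 = 4 → 04.
Outer hash (recomputed tag): sum = 156+92+92+92+92+92+4 = 620; mod 256 = 108 → 6c.
Recomputed tag = 6c; claimed = 6c → match.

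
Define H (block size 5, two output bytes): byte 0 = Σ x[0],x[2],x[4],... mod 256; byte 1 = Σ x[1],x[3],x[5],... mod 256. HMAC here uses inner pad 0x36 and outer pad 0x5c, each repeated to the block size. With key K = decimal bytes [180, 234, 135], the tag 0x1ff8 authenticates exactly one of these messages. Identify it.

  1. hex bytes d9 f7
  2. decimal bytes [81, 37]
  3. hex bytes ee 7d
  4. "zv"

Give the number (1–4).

3

Key decimal bytes [180, 234, 135] = b4 ea 87 is 3 bytes ≤ B = 5; zero-pad to 5 bytes: K' = b4 ea 87 00 00.
K' ⊕ ipad = 82 dc b1 36 36; K' ⊕ opad = e8 b6 db 5c 5c.
m1: inner = H(82 dc b1 36 36 d9 f7) = 60 eb; tag = H(e8 b6 db 5c 5c 60 eb) = 0a72
m2: inner = H(82 dc b1 36 36 51 25) = 8e 63; tag = H(e8 b6 db 5c 5c 8e 63) = 82a0
m3: inner = H(82 dc b1 36 36 ee 7d) = e6 00; tag = H(e8 b6 db 5c 5c e6 00) = 1ff8 ← matches
m4: inner = H(82 dc b1 36 36 7a 76) = df 8c; tag = H(e8 b6 db 5c 5c df 8c) = abf1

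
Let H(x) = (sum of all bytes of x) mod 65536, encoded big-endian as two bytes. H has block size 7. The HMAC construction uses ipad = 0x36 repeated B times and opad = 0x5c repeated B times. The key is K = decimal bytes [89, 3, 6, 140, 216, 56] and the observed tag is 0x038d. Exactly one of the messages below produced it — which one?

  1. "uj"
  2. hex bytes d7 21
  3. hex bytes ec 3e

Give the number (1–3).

Key decimal bytes [89, 3, 6, 140, 216, 56] = 59 03 06 8c d8 38 is 6 bytes ≤ B = 7; zero-pad to 7 bytes: K' = 59 03 06 8c d8 38 00.
K' ⊕ ipad = 6f 35 30 ba ee 0e 36; K' ⊕ opad = 05 5f 5a d0 84 64 5c.
m1: inner = H(6f 35 30 ba ee 0e 36 75 6a) = 03 9f; tag = H(05 5f 5a d0 84 64 5c 03 9f) = 0374
m2: inner = H(6f 35 30 ba ee 0e 36 d7 21) = 03 b8; tag = H(05 5f 5a d0 84 64 5c 03 b8) = 038d ← matches
m3: inner = H(6f 35 30 ba ee 0e 36 ec 3e) = 03 ea; tag = H(05 5f 5a d0 84 64 5c 03 ea) = 03bf

2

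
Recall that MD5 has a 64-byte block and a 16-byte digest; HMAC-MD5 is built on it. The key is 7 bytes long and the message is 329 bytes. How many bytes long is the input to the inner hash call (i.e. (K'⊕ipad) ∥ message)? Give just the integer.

393

Key is 7 ≤ 64 bytes, zero-padded: |K'| = 64.
Inner input = (K'⊕ipad) ∥ m → 64 + 329 = 393 bytes.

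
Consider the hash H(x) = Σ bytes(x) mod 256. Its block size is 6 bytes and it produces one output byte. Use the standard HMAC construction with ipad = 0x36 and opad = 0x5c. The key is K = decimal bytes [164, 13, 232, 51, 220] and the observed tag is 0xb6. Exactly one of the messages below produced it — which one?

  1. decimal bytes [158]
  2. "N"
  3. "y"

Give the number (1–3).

Key decimal bytes [164, 13, 232, 51, 220] = a4 0d e8 33 dc is 5 bytes ≤ B = 6; zero-pad to 6 bytes: K' = a4 0d e8 33 dc 00.
K' ⊕ ipad = 92 3b de 05 ea 36; K' ⊕ opad = f8 51 b4 6f 80 5c.
m1: inner = H(92 3b de 05 ea 36 9e) = 6e; tag = H(f8 51 b4 6f 80 5c 6e) = b6 ← matches
m2: inner = H(92 3b de 05 ea 36 4e) = 1e; tag = H(f8 51 b4 6f 80 5c 1e) = 66
m3: inner = H(92 3b de 05 ea 36 79) = 49; tag = H(f8 51 b4 6f 80 5c 49) = 91

1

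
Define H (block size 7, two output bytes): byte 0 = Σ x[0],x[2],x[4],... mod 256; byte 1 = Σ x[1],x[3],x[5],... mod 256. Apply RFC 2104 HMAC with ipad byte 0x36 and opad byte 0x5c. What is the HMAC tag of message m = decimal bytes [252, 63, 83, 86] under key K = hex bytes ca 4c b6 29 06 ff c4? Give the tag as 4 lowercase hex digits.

235b

Key hex bytes ca 4c b6 29 06 ff c4 is exactly B = 7 bytes: K' = ca 4c b6 29 06 ff c4.
K' ⊕ ipad = fc 7a 80 1f 30 c9 f2.  K' ⊕ opad = 96 10 ea 75 5a a3 98.
Inner input = (K'⊕ipad) ∥ m = fc 7a 80 1f 30 c9 f2 ∥ fc 3f 53 56.
Inner hash: even-index sum = 819 mod 256 = 51; odd-index sum = 689 mod 256 = 177 → 33 b1.
Outer input = (K'⊕opad) ∥ inner = 96 10 ea 75 5a a3 98 ∥ 33 b1.
Outer hash (tag): even-index sum = 803 mod 256 = 35; odd-index sum = 347 mod 256 = 91 → 23 5b.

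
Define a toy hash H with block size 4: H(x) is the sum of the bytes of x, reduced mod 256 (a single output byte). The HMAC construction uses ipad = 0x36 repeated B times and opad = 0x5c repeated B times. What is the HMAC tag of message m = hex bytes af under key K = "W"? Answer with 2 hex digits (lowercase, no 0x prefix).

Key "W" = 57 is 1 byte ≤ B = 4; zero-pad to 4 bytes: K' = 57 00 00 00.
K' ⊕ ipad = 61 36 36 36.  K' ⊕ opad = 0b 5c 5c 5c.
Inner input = (K'⊕ipad) ∥ m = 61 36 36 36 ∥ af.
Inner hash: sum = 97+54+54+54+175 = 434; mod 256 = 178 → b2.
Outer input = (K'⊕opad) ∥ inner = 0b 5c 5c 5c ∥ b2.
Outer hash (tag): sum = 11+92+92+92+178 = 465; mod 256 = 209 → d1.

d1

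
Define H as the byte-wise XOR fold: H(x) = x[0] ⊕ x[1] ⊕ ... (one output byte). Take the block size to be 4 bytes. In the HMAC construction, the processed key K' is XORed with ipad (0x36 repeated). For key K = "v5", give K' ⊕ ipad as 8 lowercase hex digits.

40033636

Key "v5" = 76 35 is 2 bytes ≤ B = 4; zero-pad to 4 bytes: K' = 76 35 00 00.
XOR each byte with 0x36: 76⊕36=40, 35⊕36=03, 00⊕36=36, 00⊕36=36.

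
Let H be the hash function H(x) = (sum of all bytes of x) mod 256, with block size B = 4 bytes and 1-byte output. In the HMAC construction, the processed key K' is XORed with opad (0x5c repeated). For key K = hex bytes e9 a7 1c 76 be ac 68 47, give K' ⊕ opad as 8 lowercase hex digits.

675c5c5c

Key hex bytes e9 a7 1c 76 be ac 68 47 is 8 bytes > B = 4, so hash it first: H(key) = 3b, then zero-pad to 4 bytes: K' = 3b 00 00 00.
XOR each byte with 0x5c: 3b⊕5c=67, 00⊕5c=5c, 00⊕5c=5c, 00⊕5c=5c.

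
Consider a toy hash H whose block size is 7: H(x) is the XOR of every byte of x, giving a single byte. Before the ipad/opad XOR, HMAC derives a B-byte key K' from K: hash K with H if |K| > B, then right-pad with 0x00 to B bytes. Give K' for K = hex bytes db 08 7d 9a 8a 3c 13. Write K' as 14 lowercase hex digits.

Key hex bytes db 08 7d 9a 8a 3c 13 is exactly B = 7 bytes: K' = db 08 7d 9a 8a 3c 13.

db087d9a8a3c13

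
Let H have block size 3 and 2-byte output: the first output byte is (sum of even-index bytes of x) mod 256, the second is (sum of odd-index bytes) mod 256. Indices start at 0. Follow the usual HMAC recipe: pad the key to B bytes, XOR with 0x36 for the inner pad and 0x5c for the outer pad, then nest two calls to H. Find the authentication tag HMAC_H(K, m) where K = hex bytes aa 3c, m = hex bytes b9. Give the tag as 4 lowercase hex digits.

Key hex bytes aa 3c is 2 bytes ≤ B = 3; zero-pad to 3 bytes: K' = aa 3c 00.
K' ⊕ ipad = 9c 0a 36.  K' ⊕ opad = f6 60 5c.
Inner input = (K'⊕ipad) ∥ m = 9c 0a 36 ∥ b9.
Inner hash: even-index sum = 210 mod 256 = 210; odd-index sum = 195 mod 256 = 195 → d2 c3.
Outer input = (K'⊕opad) ∥ inner = f6 60 5c ∥ d2 c3.
Outer hash (tag): even-index sum = 533 mod 256 = 21; odd-index sum = 306 mod 256 = 50 → 15 32.

1532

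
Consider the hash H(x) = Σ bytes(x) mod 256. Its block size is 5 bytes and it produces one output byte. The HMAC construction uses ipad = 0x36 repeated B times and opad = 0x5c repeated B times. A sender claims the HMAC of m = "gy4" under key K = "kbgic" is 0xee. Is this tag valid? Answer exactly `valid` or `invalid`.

Key "kbgic" = 6b 62 67 69 63 is exactly B = 5 bytes: K' = 6b 62 67 69 63.
K' ⊕ ipad = 5d 54 51 5f 55; K' ⊕ opad = 37 3e 3b 35 3f.
Inner hash: sum = 93+84+81+95+85+103+121+52 = 714; mod 256 = 202 → ca.
Outer hash (recomputed tag): sum = 55+62+59+53+63+202 = 494; mod 256 = 238 → ee.
Recomputed tag = ee; claimed = ee → match.

valid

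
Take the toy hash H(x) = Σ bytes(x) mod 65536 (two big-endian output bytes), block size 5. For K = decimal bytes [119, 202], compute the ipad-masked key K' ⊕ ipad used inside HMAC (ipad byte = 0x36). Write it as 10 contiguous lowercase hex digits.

41fc363636

Key decimal bytes [119, 202] = 77 ca is 2 bytes ≤ B = 5; zero-pad to 5 bytes: K' = 77 ca 00 00 00.
XOR each byte with 0x36: 77⊕36=41, ca⊕36=fc, 00⊕36=36, 00⊕36=36, 00⊕36=36.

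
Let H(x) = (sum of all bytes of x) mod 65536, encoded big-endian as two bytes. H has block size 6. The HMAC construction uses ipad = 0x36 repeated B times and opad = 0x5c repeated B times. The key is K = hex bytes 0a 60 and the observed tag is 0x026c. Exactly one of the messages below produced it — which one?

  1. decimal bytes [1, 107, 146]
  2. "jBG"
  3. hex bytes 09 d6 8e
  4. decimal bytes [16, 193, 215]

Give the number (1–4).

1

Key hex bytes 0a 60 is 2 bytes ≤ B = 6; zero-pad to 6 bytes: K' = 0a 60 00 00 00 00.
K' ⊕ ipad = 3c 56 36 36 36 36; K' ⊕ opad = 56 3c 5c 5c 5c 5c.
m1: inner = H(3c 56 36 36 36 36 01 6b 92) = 02 68; tag = H(56 3c 5c 5c 5c 5c 02 68) = 026c ← matches
m2: inner = H(3c 56 36 36 36 36 6a 42 47) = 02 5d; tag = H(56 3c 5c 5c 5c 5c 02 5d) = 0261
m3: inner = H(3c 56 36 36 36 36 09 d6 8e) = 02 d7; tag = H(56 3c 5c 5c 5c 5c 02 d7) = 02db
m4: inner = H(3c 56 36 36 36 36 10 c1 d7) = 03 12; tag = H(56 3c 5c 5c 5c 5c 03 12) = 0217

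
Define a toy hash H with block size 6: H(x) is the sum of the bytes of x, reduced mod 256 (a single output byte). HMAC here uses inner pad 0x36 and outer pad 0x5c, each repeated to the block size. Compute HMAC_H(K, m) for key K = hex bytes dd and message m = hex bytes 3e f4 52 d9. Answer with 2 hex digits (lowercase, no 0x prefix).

a3

Key hex bytes dd is 1 byte ≤ B = 6; zero-pad to 6 bytes: K' = dd 00 00 00 00 00.
K' ⊕ ipad = eb 36 36 36 36 36.  K' ⊕ opad = 81 5c 5c 5c 5c 5c.
Inner input = (K'⊕ipad) ∥ m = eb 36 36 36 36 36 ∥ 3e f4 52 d9.
Inner hash: sum = 235+54+54+54+54+54+62+244+82+217 = 1110; mod 256 = 86 → 56.
Outer input = (K'⊕opad) ∥ inner = 81 5c 5c 5c 5c 5c ∥ 56.
Outer hash (tag): sum = 129+92+92+92+92+92+86 = 675; mod 256 = 163 → a3.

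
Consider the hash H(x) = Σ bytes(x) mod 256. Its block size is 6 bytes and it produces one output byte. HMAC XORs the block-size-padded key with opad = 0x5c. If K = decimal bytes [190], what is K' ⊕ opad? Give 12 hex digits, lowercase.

e25c5c5c5c5c

Key decimal bytes [190] = be is 1 byte ≤ B = 6; zero-pad to 6 bytes: K' = be 00 00 00 00 00.
XOR each byte with 0x5c: be⊕5c=e2, 00⊕5c=5c, 00⊕5c=5c, 00⊕5c=5c, 00⊕5c=5c, 00⊕5c=5c.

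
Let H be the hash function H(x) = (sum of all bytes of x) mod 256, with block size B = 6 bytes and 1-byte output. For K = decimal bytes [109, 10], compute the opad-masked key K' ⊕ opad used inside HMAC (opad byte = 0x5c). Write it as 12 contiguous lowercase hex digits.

31565c5c5c5c

Key decimal bytes [109, 10] = 6d 0a is 2 bytes ≤ B = 6; zero-pad to 6 bytes: K' = 6d 0a 00 00 00 00.
XOR each byte with 0x5c: 6d⊕5c=31, 0a⊕5c=56, 00⊕5c=5c, 00⊕5c=5c, 00⊕5c=5c, 00⊕5c=5c.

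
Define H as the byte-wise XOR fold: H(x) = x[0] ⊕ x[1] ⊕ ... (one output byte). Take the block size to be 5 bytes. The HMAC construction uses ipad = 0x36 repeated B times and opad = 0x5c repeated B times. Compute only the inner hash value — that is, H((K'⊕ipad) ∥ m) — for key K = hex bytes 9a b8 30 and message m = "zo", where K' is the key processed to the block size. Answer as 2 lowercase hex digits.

31

Key hex bytes 9a b8 30 is 3 bytes ≤ B = 5; zero-pad to 5 bytes: K' = 9a b8 30 00 00.
K' ⊕ ipad = ac 8e 06 36 36.
Inner input = ac 8e 06 36 36 ∥ 7a 6f.
Inner hash: XOR ac⊕8e⊕06⊕36⊕36⊕7a⊕6f = 31.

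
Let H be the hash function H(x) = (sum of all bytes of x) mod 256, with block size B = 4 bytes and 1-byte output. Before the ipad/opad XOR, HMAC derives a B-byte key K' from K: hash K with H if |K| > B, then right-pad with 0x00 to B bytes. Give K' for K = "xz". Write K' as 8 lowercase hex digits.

787a0000

Key "xz" = 78 7a is 2 bytes ≤ B = 4; zero-pad to 4 bytes: K' = 78 7a 00 00.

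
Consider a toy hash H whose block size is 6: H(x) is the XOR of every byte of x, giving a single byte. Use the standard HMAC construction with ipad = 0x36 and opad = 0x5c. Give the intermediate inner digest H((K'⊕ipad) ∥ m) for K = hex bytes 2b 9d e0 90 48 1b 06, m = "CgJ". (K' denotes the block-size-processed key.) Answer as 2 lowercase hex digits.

Key hex bytes 2b 9d e0 90 48 1b 06 is 7 bytes > B = 6, so hash it first: H(key) = 93, then zero-pad to 6 bytes: K' = 93 00 00 00 00 00.
K' ⊕ ipad = a5 36 36 36 36 36.
Inner input = a5 36 36 36 36 36 ∥ 43 67 4a.
Inner hash: XOR a5⊕36⊕36⊕36⊕36⊕36⊕43⊕67⊕4a = fd.

fd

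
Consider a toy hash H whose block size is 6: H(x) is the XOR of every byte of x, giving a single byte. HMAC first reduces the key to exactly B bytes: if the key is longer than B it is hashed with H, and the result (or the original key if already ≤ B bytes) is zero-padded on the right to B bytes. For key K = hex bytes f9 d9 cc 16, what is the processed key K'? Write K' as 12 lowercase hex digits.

Key hex bytes f9 d9 cc 16 is 4 bytes ≤ B = 6; zero-pad to 6 bytes: K' = f9 d9 cc 16 00 00.

f9d9cc160000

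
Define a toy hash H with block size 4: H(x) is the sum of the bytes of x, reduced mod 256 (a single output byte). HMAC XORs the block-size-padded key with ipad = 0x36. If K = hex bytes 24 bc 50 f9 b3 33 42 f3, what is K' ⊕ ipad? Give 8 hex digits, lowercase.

Key hex bytes 24 bc 50 f9 b3 33 42 f3 is 8 bytes > B = 4, so hash it first: H(key) = 44, then zero-pad to 4 bytes: K' = 44 00 00 00.
XOR each byte with 0x36: 44⊕36=72, 00⊕36=36, 00⊕36=36, 00⊕36=36.

72363636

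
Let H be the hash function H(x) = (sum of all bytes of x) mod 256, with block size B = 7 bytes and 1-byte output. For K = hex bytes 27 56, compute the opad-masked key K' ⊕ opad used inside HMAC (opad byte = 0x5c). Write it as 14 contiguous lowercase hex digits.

Key hex bytes 27 56 is 2 bytes ≤ B = 7; zero-pad to 7 bytes: K' = 27 56 00 00 00 00 00.
XOR each byte with 0x5c: 27⊕5c=7b, 56⊕5c=0a, 00⊕5c=5c, 00⊕5c=5c, 00⊕5c=5c, 00⊕5c=5c, 00⊕5c=5c.

7b0a5c5c5c5c5c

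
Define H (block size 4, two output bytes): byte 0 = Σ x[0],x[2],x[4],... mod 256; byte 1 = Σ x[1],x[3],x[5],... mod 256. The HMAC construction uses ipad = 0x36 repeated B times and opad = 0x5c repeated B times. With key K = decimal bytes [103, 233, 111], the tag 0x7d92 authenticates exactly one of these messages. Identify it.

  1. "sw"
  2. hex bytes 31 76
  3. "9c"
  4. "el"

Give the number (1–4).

4

Key decimal bytes [103, 233, 111] = 67 e9 6f is 3 bytes ≤ B = 4; zero-pad to 4 bytes: K' = 67 e9 6f 00.
K' ⊕ ipad = 51 df 59 36; K' ⊕ opad = 3b b5 33 5c.
m1: inner = H(51 df 59 36 73 77) = 1d 8c; tag = H(3b b5 33 5c 1d 8c) = 8b9d
m2: inner = H(51 df 59 36 31 76) = db 8b; tag = H(3b b5 33 5c db 8b) = 499c
m3: inner = H(51 df 59 36 39 63) = e3 78; tag = H(3b b5 33 5c e3 78) = 5189
m4: inner = H(51 df 59 36 65 6c) = 0f 81; tag = H(3b b5 33 5c 0f 81) = 7d92 ← matches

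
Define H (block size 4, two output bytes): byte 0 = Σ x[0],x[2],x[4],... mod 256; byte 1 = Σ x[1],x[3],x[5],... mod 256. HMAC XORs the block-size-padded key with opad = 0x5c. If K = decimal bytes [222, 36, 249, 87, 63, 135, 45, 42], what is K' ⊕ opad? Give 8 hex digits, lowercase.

1f705c5c

Key decimal bytes [222, 36, 249, 87, 63, 135, 45, 42] = de 24 f9 57 3f 87 2d 2a is 8 bytes > B = 4, so hash it first: H(key) = 43 2c, then zero-pad to 4 bytes: K' = 43 2c 00 00.
XOR each byte with 0x5c: 43⊕5c=1f, 2c⊕5c=70, 00⊕5c=5c, 00⊕5c=5c.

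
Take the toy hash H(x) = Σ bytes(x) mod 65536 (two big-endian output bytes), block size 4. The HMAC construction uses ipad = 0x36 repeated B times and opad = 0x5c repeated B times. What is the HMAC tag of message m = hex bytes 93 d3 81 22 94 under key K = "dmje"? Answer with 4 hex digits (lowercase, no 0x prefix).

Key "dmje" = 64 6d 6a 65 is exactly B = 4 bytes: K' = 64 6d 6a 65.
K' ⊕ ipad = 52 5b 5c 53.  K' ⊕ opad = 38 31 36 39.
Inner input = (K'⊕ipad) ∥ m = 52 5b 5c 53 ∥ 93 d3 81 22 94.
Inner hash: sum = 82+91+92+83+147+211+129+34+148 = 1017 → 03 f9.
Outer input = (K'⊕opad) ∥ inner = 38 31 36 39 ∥ 03 f9.
Outer hash (tag): sum = 56+49+54+57+3+249 = 468 → 01 d4.

01d4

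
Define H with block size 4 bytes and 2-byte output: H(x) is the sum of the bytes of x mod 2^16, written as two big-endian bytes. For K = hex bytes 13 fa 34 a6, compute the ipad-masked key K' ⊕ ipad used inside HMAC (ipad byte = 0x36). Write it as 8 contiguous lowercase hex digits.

Key hex bytes 13 fa 34 a6 is exactly B = 4 bytes: K' = 13 fa 34 a6.
XOR each byte with 0x36: 13⊕36=25, fa⊕36=cc, 34⊕36=02, a6⊕36=90.

25cc0290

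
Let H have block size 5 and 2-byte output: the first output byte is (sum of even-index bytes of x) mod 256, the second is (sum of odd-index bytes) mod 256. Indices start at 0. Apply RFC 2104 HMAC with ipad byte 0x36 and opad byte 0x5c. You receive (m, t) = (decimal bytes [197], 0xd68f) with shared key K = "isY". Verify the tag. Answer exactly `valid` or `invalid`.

valid

Key "isY" = 69 73 59 is 3 bytes ≤ B = 5; zero-pad to 5 bytes: K' = 69 73 59 00 00.
K' ⊕ ipad = 5f 45 6f 36 36; K' ⊕ opad = 35 2f 05 5c 5c.
Inner hash: even-index sum = 260 mod 256 = 4; odd-index sum = 320 mod 256 = 64 → 04 40.
Outer hash (recomputed tag): even-index sum = 214 mod 256 = 214; odd-index sum = 143 mod 256 = 143 → d6 8f.
Recomputed tag = d68f; claimed = d68f → match.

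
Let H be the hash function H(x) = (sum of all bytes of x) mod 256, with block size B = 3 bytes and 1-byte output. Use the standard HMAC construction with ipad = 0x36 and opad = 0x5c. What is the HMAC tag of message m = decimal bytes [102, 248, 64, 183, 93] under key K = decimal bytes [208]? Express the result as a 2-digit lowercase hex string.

48

Key decimal bytes [208] = d0 is 1 byte ≤ B = 3; zero-pad to 3 bytes: K' = d0 00 00.
K' ⊕ ipad = e6 36 36.  K' ⊕ opad = 8c 5c 5c.
Inner input = (K'⊕ipad) ∥ m = e6 36 36 ∥ 66 f8 40 b7 5d.
Inner hash: sum = 230+54+54+102+248+64+183+93 = 1028; mod 256 = 4 → 04.
Outer input = (K'⊕opad) ∥ inner = 8c 5c 5c ∥ 04.
Outer hash (tag): sum = 140+92+92+4 = 328; mod 256 = 72 → 48.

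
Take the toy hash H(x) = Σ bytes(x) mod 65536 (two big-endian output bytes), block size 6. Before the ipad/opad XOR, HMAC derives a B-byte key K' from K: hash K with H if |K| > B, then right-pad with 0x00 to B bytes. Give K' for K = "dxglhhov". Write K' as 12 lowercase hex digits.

036400000000

|K| = 8 > B = 6, so first hash the key.
H(K): sum = 100+120+103+108+104+104+111+118 = 868 → 03 64.
Zero-pad H(K) = 03 64 to 6 bytes: K' = 03 64 00 00 00 00.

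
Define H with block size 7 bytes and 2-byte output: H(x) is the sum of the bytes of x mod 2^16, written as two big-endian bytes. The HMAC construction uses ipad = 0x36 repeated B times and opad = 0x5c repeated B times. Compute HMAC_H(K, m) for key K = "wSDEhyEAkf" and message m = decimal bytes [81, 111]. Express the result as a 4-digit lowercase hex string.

Key "wSDEhyEAkf" = 77 53 44 45 68 79 45 41 6b 66 is 10 bytes > B = 7, so hash it first: H(key) = 03 8b, then zero-pad to 7 bytes: K' = 03 8b 00 00 00 00 00.
K' ⊕ ipad = 35 bd 36 36 36 36 36.  K' ⊕ opad = 5f d7 5c 5c 5c 5c 5c.
Inner input = (K'⊕ipad) ∥ m = 35 bd 36 36 36 36 36 ∥ 51 6f.
Inner hash: sum = 53+189+54+54+54+54+54+81+111 = 704 → 02 c0.
Outer input = (K'⊕opad) ∥ inner = 5f d7 5c 5c 5c 5c 5c ∥ 02 c0.
Outer hash (tag): sum = 95+215+92+92+92+92+92+2+192 = 964 → 03 c4.

03c4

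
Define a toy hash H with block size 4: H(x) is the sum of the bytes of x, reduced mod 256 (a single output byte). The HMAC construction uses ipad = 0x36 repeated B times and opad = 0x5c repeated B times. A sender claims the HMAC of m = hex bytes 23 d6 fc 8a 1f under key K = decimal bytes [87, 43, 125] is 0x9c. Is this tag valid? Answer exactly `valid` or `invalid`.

Key decimal bytes [87, 43, 125] = 57 2b 7d is 3 bytes ≤ B = 4; zero-pad to 4 bytes: K' = 57 2b 7d 00.
K' ⊕ ipad = 61 1d 4b 36; K' ⊕ opad = 0b 77 21 5c.
Inner hash: sum = 97+29+75+54+35+214+252+138+31 = 925; mod 256 = 157 → 9d.
Outer hash (recomputed tag): sum = 11+119+33+92+157 = 412; mod 256 = 156 → 9c.
Recomputed tag = 9c; claimed = 9c → match.

valid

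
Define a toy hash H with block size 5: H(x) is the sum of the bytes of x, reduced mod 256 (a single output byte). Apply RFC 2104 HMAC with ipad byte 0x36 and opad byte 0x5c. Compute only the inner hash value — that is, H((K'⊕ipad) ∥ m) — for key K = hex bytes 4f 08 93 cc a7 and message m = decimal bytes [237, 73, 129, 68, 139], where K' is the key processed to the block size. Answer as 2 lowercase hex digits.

Key hex bytes 4f 08 93 cc a7 is exactly B = 5 bytes: K' = 4f 08 93 cc a7.
K' ⊕ ipad = 79 3e a5 fa 91.
Inner input = 79 3e a5 fa 91 ∥ ed 49 81 44 8b.
Inner hash: sum = 121+62+165+250+145+237+73+129+68+139 = 1389; mod 256 = 109 → 6d.

6d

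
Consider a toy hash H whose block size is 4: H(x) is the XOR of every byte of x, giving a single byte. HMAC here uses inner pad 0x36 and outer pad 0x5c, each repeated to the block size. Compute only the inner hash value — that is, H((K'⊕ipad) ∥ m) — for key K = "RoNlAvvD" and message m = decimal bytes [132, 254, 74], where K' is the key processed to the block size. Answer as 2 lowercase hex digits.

Key "RoNlAvvD" = 52 6f 4e 6c 41 76 76 44 is 8 bytes > B = 4, so hash it first: H(key) = 1a, then zero-pad to 4 bytes: K' = 1a 00 00 00.
K' ⊕ ipad = 2c 36 36 36.
Inner input = 2c 36 36 36 ∥ 84 fe 4a.
Inner hash: XOR 2c⊕36⊕36⊕36⊕84⊕fe⊕4a = 2a.

2a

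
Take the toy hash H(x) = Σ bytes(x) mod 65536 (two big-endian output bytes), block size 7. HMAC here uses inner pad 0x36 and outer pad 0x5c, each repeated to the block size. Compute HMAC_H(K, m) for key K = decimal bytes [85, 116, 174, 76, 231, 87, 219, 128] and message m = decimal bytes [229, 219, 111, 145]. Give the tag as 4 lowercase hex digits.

Key decimal bytes [85, 116, 174, 76, 231, 87, 219, 128] = 55 74 ae 4c e7 57 db 80 is 8 bytes > B = 7, so hash it first: H(key) = 04 5c, then zero-pad to 7 bytes: K' = 04 5c 00 00 00 00 00.
K' ⊕ ipad = 32 6a 36 36 36 36 36.  K' ⊕ opad = 58 00 5c 5c 5c 5c 5c.
Inner input = (K'⊕ipad) ∥ m = 32 6a 36 36 36 36 36 ∥ e5 db 6f 91.
Inner hash: sum = 50+106+54+54+54+54+54+229+219+111+145 = 1130 → 04 6a.
Outer input = (K'⊕opad) ∥ inner = 58 00 5c 5c 5c 5c 5c ∥ 04 6a.
Outer hash (tag): sum = 88+0+92+92+92+92+92+4+106 = 658 → 02 92.

0292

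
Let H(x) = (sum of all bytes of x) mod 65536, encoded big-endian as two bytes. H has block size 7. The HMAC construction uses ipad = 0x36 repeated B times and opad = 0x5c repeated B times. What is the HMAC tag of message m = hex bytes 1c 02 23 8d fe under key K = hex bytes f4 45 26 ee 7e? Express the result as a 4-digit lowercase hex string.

0368

Key hex bytes f4 45 26 ee 7e is 5 bytes ≤ B = 7; zero-pad to 7 bytes: K' = f4 45 26 ee 7e 00 00.
K' ⊕ ipad = c2 73 10 d8 48 36 36.  K' ⊕ opad = a8 19 7a b2 22 5c 5c.
Inner input = (K'⊕ipad) ∥ m = c2 73 10 d8 48 36 36 ∥ 1c 02 23 8d fe.
Inner hash: sum = 194+115+16+216+72+54+54+28+2+35+141+254 = 1181 → 04 9d.
Outer input = (K'⊕opad) ∥ inner = a8 19 7a b2 22 5c 5c ∥ 04 9d.
Outer hash (tag): sum = 168+25+122+178+34+92+92+4+157 = 872 → 03 68.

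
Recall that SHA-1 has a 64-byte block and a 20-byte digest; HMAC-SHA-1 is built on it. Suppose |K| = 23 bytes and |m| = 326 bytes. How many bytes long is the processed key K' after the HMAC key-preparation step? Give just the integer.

Key is 23 ≤ 64 bytes, zero-padded: |K'| = 64.

64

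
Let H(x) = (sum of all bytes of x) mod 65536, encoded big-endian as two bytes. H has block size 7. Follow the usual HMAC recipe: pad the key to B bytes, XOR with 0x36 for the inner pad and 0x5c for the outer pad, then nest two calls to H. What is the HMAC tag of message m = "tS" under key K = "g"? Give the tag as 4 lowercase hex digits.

02c1

Key "g" = 67 is 1 byte ≤ B = 7; zero-pad to 7 bytes: K' = 67 00 00 00 00 00 00.
K' ⊕ ipad = 51 36 36 36 36 36 36.  K' ⊕ opad = 3b 5c 5c 5c 5c 5c 5c.
Inner input = (K'⊕ipad) ∥ m = 51 36 36 36 36 36 36 ∥ 74 53.
Inner hash: sum = 81+54+54+54+54+54+54+116+83 = 604 → 02 5c.
Outer input = (K'⊕opad) ∥ inner = 3b 5c 5c 5c 5c 5c 5c ∥ 02 5c.
Outer hash (tag): sum = 59+92+92+92+92+92+92+2+92 = 705 → 02 c1.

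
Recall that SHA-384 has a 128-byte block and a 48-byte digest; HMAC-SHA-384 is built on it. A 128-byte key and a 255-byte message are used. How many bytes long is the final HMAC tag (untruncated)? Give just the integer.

The tag is one SHA-384 digest: 48 bytes.

48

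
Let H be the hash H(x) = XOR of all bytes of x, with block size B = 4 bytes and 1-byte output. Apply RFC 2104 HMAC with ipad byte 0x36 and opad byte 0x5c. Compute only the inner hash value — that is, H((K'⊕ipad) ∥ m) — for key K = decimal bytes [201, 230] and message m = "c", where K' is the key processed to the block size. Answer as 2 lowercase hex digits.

Key decimal bytes [201, 230] = c9 e6 is 2 bytes ≤ B = 4; zero-pad to 4 bytes: K' = c9 e6 00 00.
K' ⊕ ipad = ff d0 36 36.
Inner input = ff d0 36 36 ∥ 63.
Inner hash: XOR ff⊕d0⊕36⊕36⊕63 = 4c.

4c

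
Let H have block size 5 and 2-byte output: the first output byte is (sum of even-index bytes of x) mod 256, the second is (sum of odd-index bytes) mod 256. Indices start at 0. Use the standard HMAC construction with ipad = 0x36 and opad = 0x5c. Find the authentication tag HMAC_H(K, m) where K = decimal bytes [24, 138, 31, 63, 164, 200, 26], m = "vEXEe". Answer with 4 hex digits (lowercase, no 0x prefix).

71e2

Key decimal bytes [24, 138, 31, 63, 164, 200, 26] = 18 8a 1f 3f a4 c8 1a is 7 bytes > B = 5, so hash it first: H(key) = f5 91, then zero-pad to 5 bytes: K' = f5 91 00 00 00.
K' ⊕ ipad = c3 a7 36 36 36.  K' ⊕ opad = a9 cd 5c 5c 5c.
Inner input = (K'⊕ipad) ∥ m = c3 a7 36 36 36 ∥ 76 45 58 45 65.
Inner hash: even-index sum = 441 mod 256 = 185; odd-index sum = 528 mod 256 = 16 → b9 10.
Outer input = (K'⊕opad) ∥ inner = a9 cd 5c 5c 5c ∥ b9 10.
Outer hash (tag): even-index sum = 369 mod 256 = 113; odd-index sum = 482 mod 256 = 226 → 71 e2.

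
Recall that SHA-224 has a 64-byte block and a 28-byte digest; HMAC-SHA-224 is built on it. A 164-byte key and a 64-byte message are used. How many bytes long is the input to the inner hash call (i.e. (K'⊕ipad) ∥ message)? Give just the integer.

128

Key is 164 > 64 bytes, so it is hashed to 28 bytes then zero-padded to 64: |K'| = 64.
Inner input = (K'⊕ipad) ∥ m → 64 + 64 = 128 bytes.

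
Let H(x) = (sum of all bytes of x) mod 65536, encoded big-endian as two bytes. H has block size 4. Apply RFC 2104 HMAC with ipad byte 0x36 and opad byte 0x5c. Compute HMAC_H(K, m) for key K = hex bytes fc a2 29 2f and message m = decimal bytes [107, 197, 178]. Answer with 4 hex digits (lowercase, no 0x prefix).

Key hex bytes fc a2 29 2f is exactly B = 4 bytes: K' = fc a2 29 2f.
K' ⊕ ipad = ca 94 1f 19.  K' ⊕ opad = a0 fe 75 73.
Inner input = (K'⊕ipad) ∥ m = ca 94 1f 19 ∥ 6b c5 b2.
Inner hash: sum = 202+148+31+25+107+197+178 = 888 → 03 78.
Outer input = (K'⊕opad) ∥ inner = a0 fe 75 73 ∥ 03 78.
Outer hash (tag): sum = 160+254+117+115+3+120 = 769 → 03 01.

0301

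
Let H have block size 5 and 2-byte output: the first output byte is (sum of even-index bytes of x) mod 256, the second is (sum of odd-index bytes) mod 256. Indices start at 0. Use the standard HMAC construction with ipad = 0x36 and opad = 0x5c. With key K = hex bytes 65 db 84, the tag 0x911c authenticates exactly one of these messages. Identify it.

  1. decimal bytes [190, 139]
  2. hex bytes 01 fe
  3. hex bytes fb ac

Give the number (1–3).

2

Key hex bytes 65 db 84 is 3 bytes ≤ B = 5; zero-pad to 5 bytes: K' = 65 db 84 00 00.
K' ⊕ ipad = 53 ed b2 36 36; K' ⊕ opad = 39 87 d8 5c 5c.
m1: inner = H(53 ed b2 36 36 be 8b) = c6 e1; tag = H(39 87 d8 5c 5c c6 e1) = 4ea9
m2: inner = H(53 ed b2 36 36 01 fe) = 39 24; tag = H(39 87 d8 5c 5c 39 24) = 911c ← matches
m3: inner = H(53 ed b2 36 36 fb ac) = e7 1e; tag = H(39 87 d8 5c 5c e7 1e) = 8bca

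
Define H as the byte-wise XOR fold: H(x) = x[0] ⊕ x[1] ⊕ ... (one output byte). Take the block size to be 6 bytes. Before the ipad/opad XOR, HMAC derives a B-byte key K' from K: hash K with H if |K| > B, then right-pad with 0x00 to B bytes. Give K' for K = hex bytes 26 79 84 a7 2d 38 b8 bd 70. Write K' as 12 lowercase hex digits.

|K| = 9 > B = 6, so first hash the key.
H(K): XOR 26⊕79⊕84⊕a7⊕2d⊕38⊕b8⊕bd⊕70 = 1c.
Zero-pad H(K) = 1c to 6 bytes: K' = 1c 00 00 00 00 00.

1c0000000000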